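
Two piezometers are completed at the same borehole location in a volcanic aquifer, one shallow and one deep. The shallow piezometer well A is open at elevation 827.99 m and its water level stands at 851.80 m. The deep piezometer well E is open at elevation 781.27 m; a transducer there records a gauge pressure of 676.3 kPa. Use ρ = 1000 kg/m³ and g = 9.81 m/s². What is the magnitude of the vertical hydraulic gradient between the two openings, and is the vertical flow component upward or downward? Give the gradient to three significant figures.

Total head at well A: h = 851.80 m (water level in the standpipe).
Pressure head at well E: ψ = P/(ρg) = 676.3×1000 / (1000 × 9.81) = 68.94 m.
Total head at well E: h = z + ψ = 781.27 + 68.94 = 850.21 m.
Δh = h(well A) − h(well E) = 851.80 − 850.21 = 1.59 m.
Vertical separation Δz = 827.99 − 781.27 = 46.72 m.
|i_v| = |Δh| / Δz = 1.59 / 46.72 = 0.0340.
Head is higher in the shallow piezometer, so vertical flow is downward (recharge condition).

|i_v| ≈ 0.0340; vertical flow is downward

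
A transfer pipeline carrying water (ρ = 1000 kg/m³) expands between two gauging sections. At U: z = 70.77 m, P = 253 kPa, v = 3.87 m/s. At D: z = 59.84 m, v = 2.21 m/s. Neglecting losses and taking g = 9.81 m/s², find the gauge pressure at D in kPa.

P₂ ≈ 365 kPa

Pressure head at U: ψ₁ = P₁/(ρg) = 253×1000 / (1000 × 9.81) = 25.79 m.
Velocity heads: v₁²/2g = 3.87²/19.62 = 0.763 m; v₂²/2g = 2.21²/19.62 = 0.249 m.
Total head H = z₁ + ψ₁ + v₁²/2g = 70.77 + 25.79 + 0.763 = 97.32 m.
ψ₂ = H − z₂ − v₂²/2g = 97.32 − 59.84 − 0.249 = 37.23 m.
P₂ = ρgψ₂ = 1000 × 9.81 × 37.23 ≈ 365 kPa.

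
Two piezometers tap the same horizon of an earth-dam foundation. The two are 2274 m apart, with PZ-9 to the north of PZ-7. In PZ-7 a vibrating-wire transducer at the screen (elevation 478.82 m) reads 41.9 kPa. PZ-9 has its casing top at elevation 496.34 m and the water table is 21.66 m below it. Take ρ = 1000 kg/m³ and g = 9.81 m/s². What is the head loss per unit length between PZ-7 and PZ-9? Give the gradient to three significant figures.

Pressure head at PZ-7: ψ = P/(ρg) = 41.9×1000 / (1000 × 9.81) = 4.27 m.
Total head at PZ-7: h = z + ψ = 478.82 + 4.27 = 483.09 m.
Total head at PZ-9: h = 496.34 − 21.66 = 474.68 m.
Head difference: h(PZ-7) − h(PZ-9) = 483.09 − 474.68 = 8.41 m.
Hydraulic gradient: i = |Δh| / L = 8.41 / 2274 = 0.00370.

i ≈ 0.00370 m/m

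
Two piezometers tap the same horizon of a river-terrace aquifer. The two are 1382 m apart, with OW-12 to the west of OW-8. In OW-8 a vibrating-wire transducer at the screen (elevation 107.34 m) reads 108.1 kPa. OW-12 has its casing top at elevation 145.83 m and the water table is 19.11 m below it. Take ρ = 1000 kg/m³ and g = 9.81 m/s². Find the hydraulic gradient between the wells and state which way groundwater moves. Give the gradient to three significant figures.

i ≈ 0.00605; groundwater flows toward the east

Pressure head at OW-8: ψ = P/(ρg) = 108.1×1000 / (1000 × 9.81) = 11.02 m.
Total head at OW-8: h = z + ψ = 107.34 + 11.02 = 118.36 m.
Total head at OW-12: h = 145.83 − 19.11 = 126.72 m.
Head difference: h(OW-8) − h(OW-12) = 118.36 − 126.72 = -8.36 m.
Hydraulic gradient: i = |Δh| / L = 8.36 / 1382 = 0.00605.
Flow is from higher to lower head: from OW-12 toward OW-8, i.e. toward the east.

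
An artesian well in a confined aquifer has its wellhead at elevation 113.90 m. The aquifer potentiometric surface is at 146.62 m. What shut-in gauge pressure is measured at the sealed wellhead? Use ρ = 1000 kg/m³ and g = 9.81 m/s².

P ≈ 321 kPa

Head above the cap: Δh = 146.62 − 113.90 = 32.72 m.
P = ρgΔh = 1000 × 9.81 × 32.72 = 320983 Pa ≈ 321 kPa.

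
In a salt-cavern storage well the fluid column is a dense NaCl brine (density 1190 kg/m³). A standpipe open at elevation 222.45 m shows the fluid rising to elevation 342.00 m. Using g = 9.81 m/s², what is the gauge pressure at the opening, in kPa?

P ≈ 1400 kPa

Pressure head ψ = h − z = 342.00 − 222.45 = 119.55 m.
P = ρgψ = 1190 × 9.81 × 119.55 = 1395615 Pa ≈ 1400 kPa.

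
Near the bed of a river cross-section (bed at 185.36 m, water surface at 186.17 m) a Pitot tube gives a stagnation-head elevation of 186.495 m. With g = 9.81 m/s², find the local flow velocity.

v ≈ 2.53 m/s

Near the bed, under hydrostatic conditions, the piezometric head (z + ψ) equals the free-surface elevation, 186.17 m.
Velocity head = total − piezometric = 186.495 − 186.17 = 0.325 m.
v = √(2g·h_v) = √(2 × 9.81 × 0.325) = 2.53 m/s.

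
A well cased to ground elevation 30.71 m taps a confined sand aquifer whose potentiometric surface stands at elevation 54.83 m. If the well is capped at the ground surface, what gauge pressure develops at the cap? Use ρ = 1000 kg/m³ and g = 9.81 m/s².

Head above the cap: Δh = 54.83 − 30.71 = 24.12 m.
P = ρgΔh = 1000 × 9.81 × 24.12 = 236617 Pa ≈ 237 kPa.

P ≈ 237 kPa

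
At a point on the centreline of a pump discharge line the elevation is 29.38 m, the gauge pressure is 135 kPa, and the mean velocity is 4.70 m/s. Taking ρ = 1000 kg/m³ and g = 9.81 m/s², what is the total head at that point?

h ≈ 44.27 m

Pressure head ψ = P/(ρg) = 135×1000 / (1000 × 9.81) = 13.76 m.
Velocity head = v²/(2g) = 4.70² / (2 × 9.81) = 1.126 m.
h = z + ψ + v²/(2g) = 29.38 + 13.76 + 1.126 = 44.27 m.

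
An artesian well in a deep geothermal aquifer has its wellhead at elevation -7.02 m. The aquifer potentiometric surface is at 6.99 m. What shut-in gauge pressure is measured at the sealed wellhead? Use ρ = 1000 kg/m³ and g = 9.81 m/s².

P ≈ 137 kPa

Head above the cap: Δh = 6.99 − (-7.02) = 14.01 m.
P = ρgΔh = 1000 × 9.81 × 14.01 = 137438 Pa ≈ 137 kPa.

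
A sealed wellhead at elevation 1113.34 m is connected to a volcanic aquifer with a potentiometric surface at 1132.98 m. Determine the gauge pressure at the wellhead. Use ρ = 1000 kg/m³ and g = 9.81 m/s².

Head above the cap: Δh = 1132.98 − 1113.34 = 19.64 m.
P = ρgΔh = 1000 × 9.81 × 19.64 = 192668 Pa ≈ 193 kPa.

P ≈ 193 kPa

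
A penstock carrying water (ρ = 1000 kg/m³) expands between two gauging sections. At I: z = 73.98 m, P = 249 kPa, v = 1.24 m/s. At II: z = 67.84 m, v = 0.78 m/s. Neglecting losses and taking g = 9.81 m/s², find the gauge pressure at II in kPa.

P₂ ≈ 310 kPa

Pressure head at I: ψ₁ = P₁/(ρg) = 249×1000 / (1000 × 9.81) = 25.38 m.
Velocity heads: v₁²/2g = 1.24²/19.62 = 0.078 m; v₂²/2g = 0.78²/19.62 = 0.031 m.
Total head H = z₁ + ψ₁ + v₁²/2g = 73.98 + 25.38 + 0.078 = 99.44 m.
ψ₂ = H − z₂ − v₂²/2g = 99.44 − 67.84 − 0.031 = 31.57 m.
P₂ = ρgψ₂ = 1000 × 9.81 × 31.57 ≈ 310 kPa.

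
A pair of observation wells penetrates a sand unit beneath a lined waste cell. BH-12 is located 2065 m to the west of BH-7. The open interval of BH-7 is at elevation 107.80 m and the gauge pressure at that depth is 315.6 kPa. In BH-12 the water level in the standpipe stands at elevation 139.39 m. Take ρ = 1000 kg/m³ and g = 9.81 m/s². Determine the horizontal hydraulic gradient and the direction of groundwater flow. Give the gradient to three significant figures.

i ≈ 0.000281; groundwater flows toward the west

Pressure head at BH-7: ψ = P/(ρg) = 315.6×1000 / (1000 × 9.81) = 32.17 m.
Total head at BH-7: h = z + ψ = 107.80 + 32.17 = 139.97 m.
Total head at BH-12: h = 139.39 m (water level in the piezometer is the total head).
Head difference: h(BH-7) − h(BH-12) = 139.97 − 139.39 = 0.58 m.
Hydraulic gradient: i = |Δh| / L = 0.58 / 2065 = 0.000281.
Flow is from higher to lower head: from BH-7 toward BH-12, i.e. toward the west.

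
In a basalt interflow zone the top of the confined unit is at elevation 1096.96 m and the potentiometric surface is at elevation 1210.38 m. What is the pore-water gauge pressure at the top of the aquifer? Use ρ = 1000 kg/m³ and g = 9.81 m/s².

P ≈ 1110 kPa

Pressure head at the aquifer top: ψ = h − z = 1210.38 − 1096.96 = 113.42 m.
P = ρgψ = 1000 × 9.81 × 113.42 = 1112650 Pa ≈ 1110 kPa.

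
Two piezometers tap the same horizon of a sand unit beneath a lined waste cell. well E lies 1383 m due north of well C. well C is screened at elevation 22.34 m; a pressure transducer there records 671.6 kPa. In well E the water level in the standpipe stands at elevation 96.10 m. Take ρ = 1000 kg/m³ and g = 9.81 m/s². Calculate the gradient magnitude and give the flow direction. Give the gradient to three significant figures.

i ≈ 0.00383; groundwater flows toward the south

Pressure head at well C: ψ = P/(ρg) = 671.6×1000 / (1000 × 9.81) = 68.46 m.
Total head at well C: h = z + ψ = 22.34 + 68.46 = 90.80 m.
Total head at well E: h = 96.10 m (water level in the piezometer is the total head).
Head difference: h(well C) − h(well E) = 90.80 − 96.10 = -5.30 m.
Hydraulic gradient: i = |Δh| / L = 5.30 / 1383 = 0.00383.
Flow is from higher to lower head: from well E toward well C, i.e. toward the south.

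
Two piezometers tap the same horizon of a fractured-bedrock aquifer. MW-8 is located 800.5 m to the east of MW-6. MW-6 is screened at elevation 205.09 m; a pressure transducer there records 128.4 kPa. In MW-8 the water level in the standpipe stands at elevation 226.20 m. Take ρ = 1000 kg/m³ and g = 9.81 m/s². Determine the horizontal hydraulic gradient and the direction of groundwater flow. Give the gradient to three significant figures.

Pressure head at MW-6: ψ = P/(ρg) = 128.4×1000 / (1000 × 9.81) = 13.09 m.
Total head at MW-6: h = z + ψ = 205.09 + 13.09 = 218.18 m.
Total head at MW-8: h = 226.20 m (water level in the piezometer is the total head).
Head difference: h(MW-6) − h(MW-8) = 218.18 − 226.20 = -8.02 m.
Hydraulic gradient: i = |Δh| / L = 8.02 / 800.5 = 0.0100.
Flow is from higher to lower head: from MW-8 toward MW-6, i.e. toward the west.

i ≈ 0.0100; groundwater flows toward the west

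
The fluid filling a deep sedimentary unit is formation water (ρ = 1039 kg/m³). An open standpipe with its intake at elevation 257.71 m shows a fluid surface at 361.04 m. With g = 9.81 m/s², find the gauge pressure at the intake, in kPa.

P ≈ 1050 kPa

Pressure head ψ = h − z = 361.04 − 257.71 = 103.33 m.
P = ρgψ = 1039 × 9.81 × 103.33 = 1053200 Pa ≈ 1050 kPa.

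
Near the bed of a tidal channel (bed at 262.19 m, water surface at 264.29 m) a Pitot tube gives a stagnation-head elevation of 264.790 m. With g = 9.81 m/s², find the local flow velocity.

Near the bed, under hydrostatic conditions, the piezometric head (z + ψ) equals the free-surface elevation, 264.29 m.
Velocity head = total − piezometric = 264.790 − 264.29 = 0.500 m.
v = √(2g·h_v) = √(2 × 9.81 × 0.500) = 3.13 m/s.

v ≈ 3.13 m/s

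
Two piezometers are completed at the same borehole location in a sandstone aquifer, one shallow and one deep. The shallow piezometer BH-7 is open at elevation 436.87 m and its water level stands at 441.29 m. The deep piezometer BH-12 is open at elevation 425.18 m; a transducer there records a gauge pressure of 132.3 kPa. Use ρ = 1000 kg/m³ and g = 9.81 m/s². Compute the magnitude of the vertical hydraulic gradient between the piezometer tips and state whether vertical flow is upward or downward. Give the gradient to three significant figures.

Total head at BH-7: h = 441.29 m (water level in the standpipe).
Pressure head at BH-12: ψ = P/(ρg) = 132.3×1000 / (1000 × 9.81) = 13.49 m.
Total head at BH-12: h = z + ψ = 425.18 + 13.49 = 438.67 m.
Δh = h(BH-7) − h(BH-12) = 441.29 − 438.67 = 2.62 m.
Vertical separation Δz = 436.87 − 425.18 = 11.69 m.
|i_v| = |Δh| / Δz = 2.62 / 11.69 = 0.224.
Head is higher in the shallow piezometer, so vertical flow is downward (recharge condition).

|i_v| ≈ 0.224; vertical flow is downward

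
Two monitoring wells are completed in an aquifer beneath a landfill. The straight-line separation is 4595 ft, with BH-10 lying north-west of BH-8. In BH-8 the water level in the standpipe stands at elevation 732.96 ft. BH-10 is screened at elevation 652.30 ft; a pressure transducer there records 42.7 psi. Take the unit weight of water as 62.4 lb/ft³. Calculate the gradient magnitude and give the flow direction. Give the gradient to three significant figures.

i ≈ 0.00389; groundwater flows toward the south-east

Total head at BH-8: h = 732.96 ft (water level in the piezometer is the total head).
Pressure head at BH-10: ψ = 144·P/γ = 144 × 42.7 / 62.4 = 98.54 ft.
Total head at BH-10: h = z + ψ = 652.30 + 98.54 = 750.84 ft.
Head difference: h(BH-8) − h(BH-10) = 732.96 − 750.84 = -17.88 ft.
Hydraulic gradient: i = |Δh| / L = 17.88 / 4595 = 0.00389.
Flow is from higher to lower head: from BH-10 toward BH-8, i.e. toward the south-east.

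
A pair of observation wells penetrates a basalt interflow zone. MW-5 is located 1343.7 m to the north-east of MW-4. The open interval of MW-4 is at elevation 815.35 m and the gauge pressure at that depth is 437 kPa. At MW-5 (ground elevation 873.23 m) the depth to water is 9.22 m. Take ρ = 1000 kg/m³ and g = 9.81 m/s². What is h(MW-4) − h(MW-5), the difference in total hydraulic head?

Δh ≈ -4.11 m

Pressure head at MW-4: ψ = P/(ρg) = 437×1000 / (1000 × 9.81) = 44.55 m.
Total head at MW-4: h = z + ψ = 815.35 + 44.55 = 859.90 m.
Total head at MW-5: h = 873.23 − 9.22 = 864.01 m.
Head difference: h(MW-4) − h(MW-5) = 859.90 − 864.01 = -4.11 m.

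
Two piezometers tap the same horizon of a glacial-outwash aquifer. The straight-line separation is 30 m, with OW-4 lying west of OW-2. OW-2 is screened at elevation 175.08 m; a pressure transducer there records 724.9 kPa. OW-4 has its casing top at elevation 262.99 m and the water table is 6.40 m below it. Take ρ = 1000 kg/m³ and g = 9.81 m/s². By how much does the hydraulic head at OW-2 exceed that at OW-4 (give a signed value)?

Pressure head at OW-2: ψ = P/(ρg) = 724.9×1000 / (1000 × 9.81) = 73.89 m.
Total head at OW-2: h = z + ψ = 175.08 + 73.89 = 248.97 m.
Total head at OW-4: h = 262.99 − 6.40 = 256.59 m.
Head difference: h(OW-2) − h(OW-4) = 248.97 − 256.59 = -7.62 m.

Δh ≈ -7.62 m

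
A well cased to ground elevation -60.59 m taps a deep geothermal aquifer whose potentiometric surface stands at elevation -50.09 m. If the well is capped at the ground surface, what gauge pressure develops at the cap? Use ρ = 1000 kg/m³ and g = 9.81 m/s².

Head above the cap: Δh = -50.09 − (-60.59) = 10.50 m.
P = ρgΔh = 1000 × 9.81 × 10.50 = 103005 Pa ≈ 103 kPa.

P ≈ 103 kPa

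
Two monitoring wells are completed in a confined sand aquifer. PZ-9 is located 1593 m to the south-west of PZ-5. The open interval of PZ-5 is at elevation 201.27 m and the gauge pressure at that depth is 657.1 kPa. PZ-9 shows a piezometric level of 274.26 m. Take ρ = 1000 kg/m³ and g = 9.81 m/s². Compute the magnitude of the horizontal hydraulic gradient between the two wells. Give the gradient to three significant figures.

Pressure head at PZ-5: ψ = P/(ρg) = 657.1×1000 / (1000 × 9.81) = 66.98 m.
Total head at PZ-5: h = z + ψ = 201.27 + 66.98 = 268.25 m.
Total head at PZ-9: h = 274.26 m (water level in the piezometer is the total head).
Head difference: h(PZ-5) − h(PZ-9) = 268.25 − 274.26 = -6.01 m.
Hydraulic gradient: i = |Δh| / L = 6.01 / 1593 = 0.00377.

i ≈ 0.00377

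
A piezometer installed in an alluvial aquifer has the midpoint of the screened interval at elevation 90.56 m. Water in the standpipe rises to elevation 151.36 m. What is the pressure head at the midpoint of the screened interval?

ψ ≈ 60.80 m

Total head h = 151.36 m (the water-surface elevation in the piezometer).
Pressure head ψ = h − z = 151.36 − 90.56 = 60.80 m.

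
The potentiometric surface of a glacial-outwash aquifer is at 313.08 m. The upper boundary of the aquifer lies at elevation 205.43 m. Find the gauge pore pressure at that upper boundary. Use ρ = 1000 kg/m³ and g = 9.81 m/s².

P ≈ 1060 kPa

Pressure head at the aquifer top: ψ = h − z = 313.08 − 205.43 = 107.65 m.
P = ρgψ = 1000 × 9.81 × 107.65 = 1056046 Pa ≈ 1060 kPa.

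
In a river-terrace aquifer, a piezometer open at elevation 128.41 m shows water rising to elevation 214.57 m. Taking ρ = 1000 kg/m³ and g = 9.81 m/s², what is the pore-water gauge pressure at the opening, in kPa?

Pressure head ψ = h − z = 214.57 − 128.41 = 86.16 m.
P = ρgψ = 1000 × 9.81 × 86.16 = 845230 Pa ≈ 845 kPa.

P ≈ 845 kPa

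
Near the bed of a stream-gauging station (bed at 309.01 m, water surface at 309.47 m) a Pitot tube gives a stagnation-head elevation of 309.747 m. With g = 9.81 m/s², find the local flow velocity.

Near the bed, under hydrostatic conditions, the piezometric head (z + ψ) equals the free-surface elevation, 309.47 m.
Velocity head = total − piezometric = 309.747 − 309.47 = 0.277 m.
v = √(2g·h_v) = √(2 × 9.81 × 0.277) = 2.33 m/s.

v ≈ 2.33 m/s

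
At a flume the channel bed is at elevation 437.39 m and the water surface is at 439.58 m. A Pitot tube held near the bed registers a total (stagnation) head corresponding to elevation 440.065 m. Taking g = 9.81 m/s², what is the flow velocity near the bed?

v ≈ 3.08 m/s

Near the bed, under hydrostatic conditions, the piezometric head (z + ψ) equals the free-surface elevation, 439.58 m.
Velocity head = total − piezometric = 440.065 − 439.58 = 0.485 m.
v = √(2g·h_v) = √(2 × 9.81 × 0.485) = 3.08 m/s.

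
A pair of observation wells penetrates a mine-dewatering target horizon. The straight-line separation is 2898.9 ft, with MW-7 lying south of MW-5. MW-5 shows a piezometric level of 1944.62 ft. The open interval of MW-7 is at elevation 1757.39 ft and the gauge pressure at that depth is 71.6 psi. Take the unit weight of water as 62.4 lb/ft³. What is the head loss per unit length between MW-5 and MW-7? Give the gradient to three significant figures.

i ≈ 0.00759 ft/ft

Total head at MW-5: h = 1944.62 ft (water level in the piezometer is the total head).
Pressure head at MW-7: ψ = 144·P/γ = 144 × 71.6 / 62.4 = 165.23 ft.
Total head at MW-7: h = z + ψ = 1757.39 + 165.23 = 1922.62 ft.
Head difference: h(MW-5) − h(MW-7) = 1944.62 − 1922.62 = 22.00 ft.
Hydraulic gradient: i = |Δh| / L = 22.00 / 2898.9 = 0.00759.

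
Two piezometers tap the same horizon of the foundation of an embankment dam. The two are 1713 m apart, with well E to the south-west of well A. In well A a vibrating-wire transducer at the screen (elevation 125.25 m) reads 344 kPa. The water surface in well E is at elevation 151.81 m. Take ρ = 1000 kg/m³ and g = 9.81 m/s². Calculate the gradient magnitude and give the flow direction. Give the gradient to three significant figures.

Pressure head at well A: ψ = P/(ρg) = 344×1000 / (1000 × 9.81) = 35.07 m.
Total head at well A: h = z + ψ = 125.25 + 35.07 = 160.32 m.
Total head at well E: h = 151.81 m (water level in the piezometer is the total head).
Head difference: h(well A) − h(well E) = 160.32 − 151.81 = 8.51 m.
Hydraulic gradient: i = |Δh| / L = 8.51 / 1713 = 0.00497.
Flow is from higher to lower head: from well A toward well E, i.e. toward the south-west.

i ≈ 0.00497; groundwater flows toward the south-west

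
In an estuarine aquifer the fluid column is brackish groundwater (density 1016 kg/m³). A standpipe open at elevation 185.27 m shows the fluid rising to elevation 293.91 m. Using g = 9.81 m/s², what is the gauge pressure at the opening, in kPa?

Pressure head ψ = h − z = 293.91 − 185.27 = 108.64 m.
P = ρgψ = 1016 × 9.81 × 108.64 = 1082811 Pa ≈ 1080 kPa.

P ≈ 1080 kPa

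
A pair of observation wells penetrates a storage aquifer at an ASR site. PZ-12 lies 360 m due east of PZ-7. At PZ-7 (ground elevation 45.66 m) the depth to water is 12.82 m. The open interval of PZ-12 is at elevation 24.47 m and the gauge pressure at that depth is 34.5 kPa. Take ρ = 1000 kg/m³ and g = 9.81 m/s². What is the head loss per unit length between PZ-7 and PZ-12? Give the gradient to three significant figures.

Total head at PZ-7: h = 45.66 − 12.82 = 32.84 m.
Pressure head at PZ-12: ψ = P/(ρg) = 34.5×1000 / (1000 × 9.81) = 3.52 m.
Total head at PZ-12: h = z + ψ = 24.47 + 3.52 = 27.99 m.
Head difference: h(PZ-7) − h(PZ-12) = 32.84 − 27.99 = 4.85 m.
Hydraulic gradient: i = |Δh| / L = 4.85 / 360 = 0.0135.

i ≈ 0.0135 m/m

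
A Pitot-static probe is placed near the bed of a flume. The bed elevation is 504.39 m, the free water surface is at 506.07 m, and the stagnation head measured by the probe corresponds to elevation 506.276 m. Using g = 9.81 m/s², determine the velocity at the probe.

v ≈ 2.01 m/s

Near the bed, under hydrostatic conditions, the piezometric head (z + ψ) equals the free-surface elevation, 506.07 m.
Velocity head = total − piezometric = 506.276 − 506.07 = 0.206 m.
v = √(2g·h_v) = √(2 × 9.81 × 0.206) = 2.01 m/s.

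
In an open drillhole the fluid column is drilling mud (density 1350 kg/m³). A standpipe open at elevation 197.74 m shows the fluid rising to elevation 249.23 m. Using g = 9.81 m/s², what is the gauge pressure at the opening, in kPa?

Pressure head ψ = h − z = 249.23 − 197.74 = 51.49 m.
P = ρgψ = 1350 × 9.81 × 51.49 = 681908 Pa ≈ 682 kPa.

P ≈ 682 kPa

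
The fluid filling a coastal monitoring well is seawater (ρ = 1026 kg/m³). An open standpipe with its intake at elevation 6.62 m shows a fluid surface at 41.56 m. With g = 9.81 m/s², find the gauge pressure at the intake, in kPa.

Pressure head ψ = h − z = 41.56 − 6.62 = 34.94 m.
P = ρgψ = 1026 × 9.81 × 34.94 = 351673 Pa ≈ 352 kPa.

P ≈ 352 kPa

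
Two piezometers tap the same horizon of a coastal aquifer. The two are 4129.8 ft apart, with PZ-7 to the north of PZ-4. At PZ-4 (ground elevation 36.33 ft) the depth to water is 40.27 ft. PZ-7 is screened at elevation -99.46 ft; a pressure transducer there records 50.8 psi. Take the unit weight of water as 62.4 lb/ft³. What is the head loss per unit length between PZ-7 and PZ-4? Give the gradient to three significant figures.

i ≈ 0.00526 ft/ft

Total head at PZ-4: h = 36.33 − 40.27 = -3.94 ft.
Pressure head at PZ-7: ψ = 144·P/γ = 144 × 50.8 / 62.4 = 117.23 ft.
Total head at PZ-7: h = z + ψ = -99.46 + 117.23 = 17.77 ft.
Head difference: h(PZ-4) − h(PZ-7) = -3.94 − 17.77 = -21.71 ft.
Hydraulic gradient: i = |Δh| / L = 21.71 / 4129.8 = 0.00526.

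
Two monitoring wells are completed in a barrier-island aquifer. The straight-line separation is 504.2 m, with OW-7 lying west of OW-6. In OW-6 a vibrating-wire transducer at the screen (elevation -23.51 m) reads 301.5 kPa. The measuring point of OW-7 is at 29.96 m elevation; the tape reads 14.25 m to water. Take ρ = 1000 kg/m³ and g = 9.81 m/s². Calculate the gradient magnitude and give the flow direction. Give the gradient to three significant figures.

Pressure head at OW-6: ψ = P/(ρg) = 301.5×1000 / (1000 × 9.81) = 30.73 m.
Total head at OW-6: h = z + ψ = -23.51 + 30.73 = 7.22 m.
Total head at OW-7: h = 29.96 − 14.25 = 15.71 m.
Head difference: h(OW-6) − h(OW-7) = 7.22 − 15.71 = -8.49 m.
Hydraulic gradient: i = |Δh| / L = 8.49 / 504.2 = 0.0168.
Flow is from higher to lower head: from OW-7 toward OW-6, i.e. toward the east.

i ≈ 0.0168; groundwater flows toward the east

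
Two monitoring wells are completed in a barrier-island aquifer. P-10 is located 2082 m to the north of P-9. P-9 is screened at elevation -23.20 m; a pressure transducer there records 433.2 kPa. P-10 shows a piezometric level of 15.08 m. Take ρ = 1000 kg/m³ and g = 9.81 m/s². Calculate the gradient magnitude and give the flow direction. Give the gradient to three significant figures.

i ≈ 0.00282; groundwater flows toward the north

Pressure head at P-9: ψ = P/(ρg) = 433.2×1000 / (1000 × 9.81) = 44.16 m.
Total head at P-9: h = z + ψ = -23.20 + 44.16 = 20.96 m.
Total head at P-10: h = 15.08 m (water level in the piezometer is the total head).
Head difference: h(P-9) − h(P-10) = 20.96 − 15.08 = 5.88 m.
Hydraulic gradient: i = |Δh| / L = 5.88 / 2082 = 0.00282.
Flow is from higher to lower head: from P-9 toward P-10, i.e. toward the north.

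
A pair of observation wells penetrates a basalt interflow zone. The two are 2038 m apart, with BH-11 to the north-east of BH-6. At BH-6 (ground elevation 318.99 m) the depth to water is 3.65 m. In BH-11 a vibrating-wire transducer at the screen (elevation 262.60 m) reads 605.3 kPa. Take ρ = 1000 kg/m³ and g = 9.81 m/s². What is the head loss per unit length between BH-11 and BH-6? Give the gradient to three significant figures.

i ≈ 0.00440 m/m

Total head at BH-6: h = 318.99 − 3.65 = 315.34 m.
Pressure head at BH-11: ψ = P/(ρg) = 605.3×1000 / (1000 × 9.81) = 61.70 m.
Total head at BH-11: h = z + ψ = 262.60 + 61.70 = 324.30 m.
Head difference: h(BH-6) − h(BH-11) = 315.34 − 324.30 = -8.96 m.
Hydraulic gradient: i = |Δh| / L = 8.96 / 2038 = 0.00440.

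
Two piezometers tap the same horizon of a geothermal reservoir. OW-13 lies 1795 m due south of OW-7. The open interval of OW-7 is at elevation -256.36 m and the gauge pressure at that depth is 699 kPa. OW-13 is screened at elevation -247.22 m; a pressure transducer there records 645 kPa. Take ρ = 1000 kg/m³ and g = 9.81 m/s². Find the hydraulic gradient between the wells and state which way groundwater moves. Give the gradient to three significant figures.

Pressure head at OW-7: ψ = P/(ρg) = 699×1000 / (1000 × 9.81) = 71.25 m.
Total head at OW-7: h = z + ψ = -256.36 + 71.25 = -185.11 m.
Pressure head at OW-13: ψ = P/(ρg) = 645×1000 / (1000 × 9.81) = 65.75 m.
Total head at OW-13: h = z + ψ = -247.22 + 65.75 = -181.47 m.
Head difference: h(OW-7) − h(OW-13) = -185.11 − (-181.47) = -3.64 m.
Hydraulic gradient: i = |Δh| / L = 3.64 / 1795 = 0.00203.
Flow is from higher to lower head: from OW-13 toward OW-7, i.e. toward the north.

i ≈ 0.00203; groundwater flows toward the north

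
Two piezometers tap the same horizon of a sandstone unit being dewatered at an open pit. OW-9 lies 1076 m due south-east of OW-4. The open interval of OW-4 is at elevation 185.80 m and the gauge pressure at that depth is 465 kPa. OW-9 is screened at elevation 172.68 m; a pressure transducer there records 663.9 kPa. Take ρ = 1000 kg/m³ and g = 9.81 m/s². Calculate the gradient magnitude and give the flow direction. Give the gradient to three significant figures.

i ≈ 0.00665; groundwater flows toward the north-west

Pressure head at OW-4: ψ = P/(ρg) = 465×1000 / (1000 × 9.81) = 47.40 m.
Total head at OW-4: h = z + ψ = 185.80 + 47.40 = 233.20 m.
Pressure head at OW-9: ψ = P/(ρg) = 663.9×1000 / (1000 × 9.81) = 67.68 m.
Total head at OW-9: h = z + ψ = 172.68 + 67.68 = 240.36 m.
Head difference: h(OW-4) − h(OW-9) = 233.20 − 240.36 = -7.16 m.
Hydraulic gradient: i = |Δh| / L = 7.16 / 1076 = 0.00665.
Flow is from higher to lower head: from OW-9 toward OW-4, i.e. toward the north-west.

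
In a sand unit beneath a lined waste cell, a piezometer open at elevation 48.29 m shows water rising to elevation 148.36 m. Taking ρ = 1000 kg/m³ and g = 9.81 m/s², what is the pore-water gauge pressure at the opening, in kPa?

P ≈ 982 kPa

Pressure head ψ = h − z = 148.36 − 48.29 = 100.07 m.
P = ρgψ = 1000 × 9.81 × 100.07 = 981687 Pa ≈ 982 kPa.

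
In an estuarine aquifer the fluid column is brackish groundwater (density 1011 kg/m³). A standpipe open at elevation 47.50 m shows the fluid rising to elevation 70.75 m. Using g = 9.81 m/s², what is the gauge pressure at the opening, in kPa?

Pressure head ψ = h − z = 70.75 − 47.50 = 23.25 m.
P = ρgψ = 1011 × 9.81 × 23.25 = 230591 Pa ≈ 231 kPa.

P ≈ 231 kPa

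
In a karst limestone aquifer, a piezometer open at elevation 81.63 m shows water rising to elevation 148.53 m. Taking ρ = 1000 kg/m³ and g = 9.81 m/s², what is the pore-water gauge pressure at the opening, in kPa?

Pressure head ψ = h − z = 148.53 − 81.63 = 66.90 m.
P = ρgψ = 1000 × 9.81 × 66.90 = 656289 Pa ≈ 656 kPa.

P ≈ 656 kPa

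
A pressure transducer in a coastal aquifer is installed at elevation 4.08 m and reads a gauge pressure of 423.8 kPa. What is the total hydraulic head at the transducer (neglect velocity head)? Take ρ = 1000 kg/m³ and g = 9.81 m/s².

ψ = P/(ρg) = 423.8×1000 / (1000 × 9.81) = 43.20 m.
h = z + ψ = 4.08 + 43.20 = 47.28 m.

h ≈ 47.28 m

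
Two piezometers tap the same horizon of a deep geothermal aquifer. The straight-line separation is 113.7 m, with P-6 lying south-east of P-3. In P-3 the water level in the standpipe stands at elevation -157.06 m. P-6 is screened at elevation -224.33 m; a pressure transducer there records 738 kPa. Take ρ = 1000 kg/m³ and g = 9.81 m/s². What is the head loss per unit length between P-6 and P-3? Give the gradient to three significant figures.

Total head at P-3: h = -157.06 m (water level in the piezometer is the total head).
Pressure head at P-6: ψ = P/(ρg) = 738×1000 / (1000 × 9.81) = 75.23 m.
Total head at P-6: h = z + ψ = -224.33 + 75.23 = -149.10 m.
Head difference: h(P-3) − h(P-6) = -157.06 − (-149.10) = -7.96 m.
Hydraulic gradient: i = |Δh| / L = 7.96 / 113.7 = 0.0700.

i ≈ 0.0700 m/m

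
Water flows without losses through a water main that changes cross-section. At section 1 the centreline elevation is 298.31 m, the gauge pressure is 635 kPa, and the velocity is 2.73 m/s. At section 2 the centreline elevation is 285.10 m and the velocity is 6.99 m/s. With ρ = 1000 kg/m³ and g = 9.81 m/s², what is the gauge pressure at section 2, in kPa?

P₂ ≈ 744 kPa

Pressure head at 1: ψ₁ = P₁/(ρg) = 635×1000 / (1000 × 9.81) = 64.73 m.
Velocity heads: v₁²/2g = 2.73²/19.62 = 0.380 m; v₂²/2g = 6.99²/19.62 = 2.490 m.
Total head H = z₁ + ψ₁ + v₁²/2g = 298.31 + 64.73 + 0.380 = 363.42 m.
ψ₂ = H − z₂ − v₂²/2g = 363.42 − 285.10 − 2.490 = 75.83 m.
P₂ = ρgψ₂ = 1000 × 9.81 × 75.83 ≈ 744 kPa.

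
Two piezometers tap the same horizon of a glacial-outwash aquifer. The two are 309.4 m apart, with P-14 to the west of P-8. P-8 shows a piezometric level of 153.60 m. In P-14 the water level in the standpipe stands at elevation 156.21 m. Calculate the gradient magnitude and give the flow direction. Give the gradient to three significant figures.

i ≈ 0.00844; groundwater flows toward the east

Total head at P-8: h = 153.60 m (water level in the piezometer is the total head).
Total head at P-14: h = 156.21 m (water level in the piezometer is the total head).
Head difference: h(P-8) − h(P-14) = 153.60 − 156.21 = -2.61 m.
Hydraulic gradient: i = |Δh| / L = 2.61 / 309.4 = 0.00844.
Flow is from higher to lower head: from P-14 toward P-8, i.e. toward the east.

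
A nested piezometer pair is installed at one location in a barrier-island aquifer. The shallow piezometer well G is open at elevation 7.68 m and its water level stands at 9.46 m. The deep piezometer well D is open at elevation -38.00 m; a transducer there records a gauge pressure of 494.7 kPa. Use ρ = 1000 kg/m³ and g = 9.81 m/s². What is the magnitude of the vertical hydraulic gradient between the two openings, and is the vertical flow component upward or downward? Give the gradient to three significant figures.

Total head at well G: h = 9.46 m (water level in the standpipe).
Pressure head at well D: ψ = P/(ρg) = 494.7×1000 / (1000 × 9.81) = 50.43 m.
Total head at well D: h = z + ψ = -38.00 + 50.43 = 12.43 m.
Δh = h(well G) − h(well D) = 9.46 − 12.43 = -2.97 m.
Vertical separation Δz = 7.68 − (-38.00) = 45.68 m.
|i_v| = |Δh| / Δz = 2.97 / 45.68 = 0.0650.
Head is higher in the deep piezometer, so vertical flow is upward (discharge condition).

|i_v| ≈ 0.0650; vertical flow is upward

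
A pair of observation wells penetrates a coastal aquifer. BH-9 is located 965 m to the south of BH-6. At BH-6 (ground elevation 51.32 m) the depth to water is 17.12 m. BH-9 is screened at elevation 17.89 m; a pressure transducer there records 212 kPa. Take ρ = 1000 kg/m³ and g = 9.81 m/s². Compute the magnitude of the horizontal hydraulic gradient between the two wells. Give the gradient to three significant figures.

i ≈ 0.00549

Total head at BH-6: h = 51.32 − 17.12 = 34.20 m.
Pressure head at BH-9: ψ = P/(ρg) = 212×1000 / (1000 × 9.81) = 21.61 m.
Total head at BH-9: h = z + ψ = 17.89 + 21.61 = 39.50 m.
Head difference: h(BH-6) − h(BH-9) = 34.20 − 39.50 = -5.30 m.
Hydraulic gradient: i = |Δh| / L = 5.30 / 965 = 0.00549.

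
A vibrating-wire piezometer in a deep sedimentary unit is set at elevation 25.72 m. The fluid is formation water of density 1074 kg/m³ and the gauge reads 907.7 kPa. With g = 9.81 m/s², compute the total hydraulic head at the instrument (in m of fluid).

h ≈ 111.87 m

ψ = P/(ρg) = 907.7×1000 / (1074 × 9.81) = 86.15 m.
h = z + ψ = 25.72 + 86.15 = 111.87 m.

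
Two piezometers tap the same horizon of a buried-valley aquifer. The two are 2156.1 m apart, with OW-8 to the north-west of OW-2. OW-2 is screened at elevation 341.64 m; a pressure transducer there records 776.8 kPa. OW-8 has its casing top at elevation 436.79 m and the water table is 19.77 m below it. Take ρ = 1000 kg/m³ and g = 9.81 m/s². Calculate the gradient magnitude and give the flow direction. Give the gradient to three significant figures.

Pressure head at OW-2: ψ = P/(ρg) = 776.8×1000 / (1000 × 9.81) = 79.18 m.
Total head at OW-2: h = z + ψ = 341.64 + 79.18 = 420.82 m.
Total head at OW-8: h = 436.79 − 19.77 = 417.02 m.
Head difference: h(OW-2) − h(OW-8) = 420.82 − 417.02 = 3.80 m.
Hydraulic gradient: i = |Δh| / L = 3.80 / 2156.1 = 0.00176.
Flow is from higher to lower head: from OW-2 toward OW-8, i.e. toward the north-west.

i ≈ 0.00176; groundwater flows toward the north-west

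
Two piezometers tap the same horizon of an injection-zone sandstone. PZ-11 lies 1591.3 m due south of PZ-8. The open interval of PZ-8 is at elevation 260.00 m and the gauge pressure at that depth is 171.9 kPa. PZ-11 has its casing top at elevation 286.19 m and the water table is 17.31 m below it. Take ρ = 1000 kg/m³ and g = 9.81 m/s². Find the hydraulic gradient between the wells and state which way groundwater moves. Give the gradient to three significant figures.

i ≈ 0.00543; groundwater flows toward the south

Pressure head at PZ-8: ψ = P/(ρg) = 171.9×1000 / (1000 × 9.81) = 17.52 m.
Total head at PZ-8: h = z + ψ = 260.00 + 17.52 = 277.52 m.
Total head at PZ-11: h = 286.19 − 17.31 = 268.88 m.
Head difference: h(PZ-8) − h(PZ-11) = 277.52 − 268.88 = 8.64 m.
Hydraulic gradient: i = |Δh| / L = 8.64 / 1591.3 = 0.00543.
Flow is from higher to lower head: from PZ-8 toward PZ-11, i.e. toward the south.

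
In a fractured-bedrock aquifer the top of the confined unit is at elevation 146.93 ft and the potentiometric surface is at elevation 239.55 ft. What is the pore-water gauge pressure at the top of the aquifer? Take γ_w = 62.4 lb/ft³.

P ≈ 40.1 psi

Pressure head at the aquifer top: ψ = h − z = 239.55 − 146.93 = 92.62 ft.
P = γψ/144 = 62.4 × 92.62 / 144 = 40.1 psi.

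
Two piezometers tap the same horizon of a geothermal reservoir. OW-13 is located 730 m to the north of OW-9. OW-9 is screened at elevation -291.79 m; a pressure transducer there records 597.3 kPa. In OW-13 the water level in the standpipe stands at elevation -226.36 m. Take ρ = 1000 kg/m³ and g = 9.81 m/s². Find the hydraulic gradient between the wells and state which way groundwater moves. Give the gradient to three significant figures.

Pressure head at OW-9: ψ = P/(ρg) = 597.3×1000 / (1000 × 9.81) = 60.89 m.
Total head at OW-9: h = z + ψ = -291.79 + 60.89 = -230.90 m.
Total head at OW-13: h = -226.36 m (water level in the piezometer is the total head).
Head difference: h(OW-9) − h(OW-13) = -230.90 − (-226.36) = -4.54 m.
Hydraulic gradient: i = |Δh| / L = 4.54 / 730 = 0.00622.
Flow is from higher to lower head: from OW-13 toward OW-9, i.e. toward the south.

i ≈ 0.00622; groundwater flows toward the south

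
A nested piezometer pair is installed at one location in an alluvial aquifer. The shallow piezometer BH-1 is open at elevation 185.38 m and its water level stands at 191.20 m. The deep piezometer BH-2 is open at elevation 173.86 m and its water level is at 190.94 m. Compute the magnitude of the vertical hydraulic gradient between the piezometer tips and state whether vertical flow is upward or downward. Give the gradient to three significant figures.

|i_v| ≈ 0.0226; vertical flow is downward

Total head at BH-1: h = 191.20 m (water level in the standpipe).
Total head at BH-2: h = 190.94 m.
Δh = h(BH-1) − h(BH-2) = 191.20 − 190.94 = 0.26 m.
Vertical separation Δz = 185.38 − 173.86 = 11.52 m.
|i_v| = |Δh| / Δz = 0.26 / 11.52 = 0.0226.
Head is higher in the shallow piezometer, so vertical flow is downward (recharge condition).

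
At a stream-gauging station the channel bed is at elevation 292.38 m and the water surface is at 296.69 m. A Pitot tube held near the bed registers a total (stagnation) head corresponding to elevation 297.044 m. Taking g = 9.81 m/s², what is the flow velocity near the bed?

Near the bed, under hydrostatic conditions, the piezometric head (z + ψ) equals the free-surface elevation, 296.69 m.
Velocity head = total − piezometric = 297.044 − 296.69 = 0.354 m.
v = √(2g·h_v) = √(2 × 9.81 × 0.354) = 2.64 m/s.

v ≈ 2.64 m/s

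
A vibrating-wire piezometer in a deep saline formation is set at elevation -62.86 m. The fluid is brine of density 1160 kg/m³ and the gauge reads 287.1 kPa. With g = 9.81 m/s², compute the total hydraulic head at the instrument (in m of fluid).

h ≈ -37.63 m

ψ = P/(ρg) = 287.1×1000 / (1160 × 9.81) = 25.23 m.
h = z + ψ = -62.86 + 25.23 = -37.63 m.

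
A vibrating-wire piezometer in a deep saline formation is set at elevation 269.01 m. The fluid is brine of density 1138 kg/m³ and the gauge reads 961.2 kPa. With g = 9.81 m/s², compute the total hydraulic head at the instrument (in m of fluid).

h ≈ 355.11 m

ψ = P/(ρg) = 961.2×1000 / (1138 × 9.81) = 86.10 m.
h = z + ψ = 269.01 + 86.10 = 355.11 m.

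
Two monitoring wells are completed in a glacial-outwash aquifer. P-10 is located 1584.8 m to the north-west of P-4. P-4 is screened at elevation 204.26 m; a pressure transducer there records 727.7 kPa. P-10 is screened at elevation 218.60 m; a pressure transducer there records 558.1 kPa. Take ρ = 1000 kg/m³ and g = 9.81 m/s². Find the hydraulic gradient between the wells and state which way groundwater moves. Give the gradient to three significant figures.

Pressure head at P-4: ψ = P/(ρg) = 727.7×1000 / (1000 × 9.81) = 74.18 m.
Total head at P-4: h = z + ψ = 204.26 + 74.18 = 278.44 m.
Pressure head at P-10: ψ = P/(ρg) = 558.1×1000 / (1000 × 9.81) = 56.89 m.
Total head at P-10: h = z + ψ = 218.60 + 56.89 = 275.49 m.
Head difference: h(P-4) − h(P-10) = 278.44 − 275.49 = 2.95 m.
Hydraulic gradient: i = |Δh| / L = 2.95 / 1584.8 = 0.00186.
Flow is from higher to lower head: from P-4 toward P-10, i.e. toward the north-west.

i ≈ 0.00186; groundwater flows toward the north-west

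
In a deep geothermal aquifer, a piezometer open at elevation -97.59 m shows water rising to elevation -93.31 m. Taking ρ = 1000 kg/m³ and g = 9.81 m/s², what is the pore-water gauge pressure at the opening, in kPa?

P ≈ 42.0 kPa

Pressure head ψ = h − z = -93.31 − (-97.59) = 4.28 m.
P = ρgψ = 1000 × 9.81 × 4.28 = 41987 Pa ≈ 42.0 kPa.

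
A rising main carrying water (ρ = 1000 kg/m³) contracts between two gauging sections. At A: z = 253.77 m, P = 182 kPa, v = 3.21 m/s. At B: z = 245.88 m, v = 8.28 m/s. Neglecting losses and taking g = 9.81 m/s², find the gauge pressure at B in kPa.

Pressure head at A: ψ₁ = P₁/(ρg) = 182×1000 / (1000 × 9.81) = 18.55 m.
Velocity heads: v₁²/2g = 3.21²/19.62 = 0.525 m; v₂²/2g = 8.28²/19.62 = 3.494 m.
Total head H = z₁ + ψ₁ + v₁²/2g = 253.77 + 18.55 + 0.525 = 272.84 m.
ψ₂ = H − z₂ − v₂²/2g = 272.84 − 245.88 − 3.494 = 23.47 m.
P₂ = ρgψ₂ = 1000 × 9.81 × 23.47 ≈ 230 kPa.

P₂ ≈ 230 kPa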